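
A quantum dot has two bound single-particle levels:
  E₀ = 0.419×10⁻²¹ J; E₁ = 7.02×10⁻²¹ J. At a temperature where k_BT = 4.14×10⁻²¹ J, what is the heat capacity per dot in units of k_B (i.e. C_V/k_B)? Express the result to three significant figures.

Eᵢ/kT = 0.10121, 1.6957.
Z = Σ e^(−Eᵢ/kT) = e^(−0.10121) + e^(−1.6957) = 0.90374 + 0.18347 = 1.0872.
⟨E⟩ = 1.5330, ⟨E²⟩ = 8.4622.
C_V/k_B = (⟨E²⟩ − ⟨E⟩²)/(kT)² = (8.4622 − 2.3501)/17.140 = 0.357.

0.357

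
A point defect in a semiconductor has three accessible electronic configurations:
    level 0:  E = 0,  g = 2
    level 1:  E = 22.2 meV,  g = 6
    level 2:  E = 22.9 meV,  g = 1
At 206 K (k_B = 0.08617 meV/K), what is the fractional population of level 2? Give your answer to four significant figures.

k_BT = 0.08617 × 206 K = 17.7510 meV.
Eᵢ/kT = 0, 1.25063, 1.29007.
Z = Σ gᵢe^(−Eᵢ/kT) = 2·e^(−0) + 6·e^(−1.25063) + 1·e^(−1.29007) = 2.00000 + 1.71795 + 0.275252 = 3.99320.
P₂ = g₂ e^(−E₂/kT) / Z = 0.275252/3.99320 = 0.06893.

0.06893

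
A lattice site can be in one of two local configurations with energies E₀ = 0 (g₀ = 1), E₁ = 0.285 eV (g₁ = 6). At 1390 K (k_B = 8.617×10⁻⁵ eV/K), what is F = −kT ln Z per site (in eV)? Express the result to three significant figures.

k_BT = 8.617×10⁻⁵ × 1390 K = 0.11978 eV.
Eᵢ/kT = 0, 2.3794.
Z = Σ gᵢe^(−Eᵢ/kT) = 1·e^(−0) + 6·e^(−2.3794) = 1.0000 + 0.55564 = 1.5556.
F = −kT ln Z = −0.11978 × ln(1.5556) = −0.11978 × 0.44186 = -0.0529 eV.

-0.0529 eV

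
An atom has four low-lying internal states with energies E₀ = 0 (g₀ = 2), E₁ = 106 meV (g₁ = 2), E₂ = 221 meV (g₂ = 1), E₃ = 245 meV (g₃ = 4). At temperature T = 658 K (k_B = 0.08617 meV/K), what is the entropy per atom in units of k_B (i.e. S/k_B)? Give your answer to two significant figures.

k_BT = 0.08617 × 658 K = 56.70 meV.
Eᵢ/kT = 0, 1.869, 3.898, 4.321.
Z = Σ gᵢe^(−Eᵢ/kT) = 2·e^(−0) + 2·e^(−1.869) + 1·e^(−3.898) + 4·e^(−4.321) = 2.000 + 0.3086 + 0.02028 + 0.05315 = 2.382.
⟨E⟩ = Σ EᵢPᵢ = 21.08 meV.
S/k_B = ln Z + ⟨E⟩/kT = ln(2.382) + 21.08/56.70 = 0.8679 + 0.3718 = 1.2.

1.2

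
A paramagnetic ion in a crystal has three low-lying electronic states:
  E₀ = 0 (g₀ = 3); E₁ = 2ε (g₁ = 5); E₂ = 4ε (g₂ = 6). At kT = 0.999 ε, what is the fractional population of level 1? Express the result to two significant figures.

Eᵢ/kT = 0, 2.002, 4.004.
Z = Σ gᵢe^(−Eᵢ/kT) = 3·e^(−0) + 5·e^(−2.002) + 6·e^(−4.004) = 3.000 + 0.6753 + 0.1095 = 3.785.
P₁ = g₁ e^(−E₁/kT) / Z = 0.6753/3.785 = 0.18.

0.18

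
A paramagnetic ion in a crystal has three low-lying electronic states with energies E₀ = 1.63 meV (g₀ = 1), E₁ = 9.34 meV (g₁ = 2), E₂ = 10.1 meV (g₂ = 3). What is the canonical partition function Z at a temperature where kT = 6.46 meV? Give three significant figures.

Eᵢ/kT = 0.25232, 1.4458, 1.5635.
Z = Σ gᵢe^(−Eᵢ/kT) = 1·e^(−0.25232) + 2·e^(−1.4458) + 3·e^(−1.5635) = 0.77700 + 0.47112 + 0.62821 = 1.8763.

Z = 1.88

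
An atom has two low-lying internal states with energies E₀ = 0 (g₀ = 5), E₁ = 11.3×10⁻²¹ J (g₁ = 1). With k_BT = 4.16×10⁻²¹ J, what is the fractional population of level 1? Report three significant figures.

Eᵢ/kT = 0, 2.7163.
Z = Σ gᵢe^(−Eᵢ/kT) = 5·e^(−0) + 1·e^(−2.7163) = 5.0000 + 0.066119 = 5.0661.
P₁ = g₁ e^(−E₁/kT) / Z = 0.066119/5.0661 = 0.0131.

0.0131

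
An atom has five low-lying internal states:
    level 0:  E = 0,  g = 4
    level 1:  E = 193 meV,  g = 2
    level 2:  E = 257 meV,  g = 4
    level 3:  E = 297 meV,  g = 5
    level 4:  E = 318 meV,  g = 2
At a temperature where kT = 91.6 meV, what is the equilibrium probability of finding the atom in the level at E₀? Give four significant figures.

Eᵢ/kT = 0, 2.10699, 2.80568, 3.24236, 3.47162.
Z = Σ gᵢe^(−Eᵢ/kT) = 4·e^(−0) + 2·e^(−2.10699) + 4·e^(−2.80568) + 5·e^(−3.24236) + 2·e^(−3.47162) = 4.00000 + 0.243207 + 0.241863 + 0.195358 + 0.0621333 = 4.74256.
P₀ = g₀ e^(−E₀/kT) / Z = 4.00000/4.74256 = 0.8434.

0.8434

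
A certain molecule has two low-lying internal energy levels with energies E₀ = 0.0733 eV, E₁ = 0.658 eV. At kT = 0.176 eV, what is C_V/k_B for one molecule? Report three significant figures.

0.371

Eᵢ/kT = 0.41648, 3.7386.
Z = Σ e^(−Eᵢ/kT) = e^(−0.41648) + e^(−3.7386) = 0.65936 + 0.023787 = 0.68315.
⟨E⟩ = 0.093659 eV, ⟨E²⟩ = 0.020261 eV².
C_V/k_B = (⟨E²⟩ − ⟨E⟩²)/(kT)² = (0.020261 − 0.0087720)/0.030976 = 0.371.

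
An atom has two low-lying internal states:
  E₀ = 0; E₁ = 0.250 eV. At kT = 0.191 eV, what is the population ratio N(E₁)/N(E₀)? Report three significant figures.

0.270

n₁/n₀ = exp[−(E₁−E₀)/kT] = exp(−(0.250 eV)/(0.191 eV)) = exp(-1.3089) = 0.270.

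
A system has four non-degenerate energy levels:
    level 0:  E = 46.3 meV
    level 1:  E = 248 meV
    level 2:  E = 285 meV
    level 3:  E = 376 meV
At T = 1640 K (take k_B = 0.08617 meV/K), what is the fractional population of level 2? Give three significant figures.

0.121

k_BT = 0.08617 × 1640 K = 141.32 meV.
Eᵢ/kT = 0.32763, 1.7549, 2.0167, 2.6606.
Z = Σ e^(−Eᵢ/kT) = e^(−0.32763) + e^(−1.7549) + e^(−2.0167) + e^(−2.6606) = 0.72063 + 0.17292 + 0.13309 + 0.069906 = 1.0965.
P₂ = e^(−E₂/kT) / Z = 0.13309/1.0965 = 0.121.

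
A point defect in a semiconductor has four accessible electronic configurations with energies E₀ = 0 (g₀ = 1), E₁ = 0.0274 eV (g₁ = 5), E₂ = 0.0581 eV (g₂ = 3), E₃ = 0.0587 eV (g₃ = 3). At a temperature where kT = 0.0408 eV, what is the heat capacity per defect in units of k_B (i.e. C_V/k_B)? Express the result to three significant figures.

0.249

Eᵢ/kT = 0, 0.67157, 1.4240, 1.4387.
Z = Σ gᵢe^(−Eᵢ/kT) = 1·e^(−0) + 5·e^(−0.67157) + 3·e^(−1.4240) + 3·e^(−1.4387) = 1.0000 + 2.5545 + 0.72225 + 0.71171 = 4.9885.
⟨E⟩ = 0.030818 eV, ⟨E²⟩ = 0.0013648 eV².
C_V/k_B = (⟨E²⟩ − ⟨E⟩²)/(kT)² = (0.0013648 − 0.00094975)/0.0016646 = 0.249.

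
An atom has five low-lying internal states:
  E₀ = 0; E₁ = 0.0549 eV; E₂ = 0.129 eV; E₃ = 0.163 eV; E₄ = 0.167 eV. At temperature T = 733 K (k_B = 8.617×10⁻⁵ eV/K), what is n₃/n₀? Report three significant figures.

0.0757

k_BT = 8.617×10⁻⁵ × 733 K = 0.063163 eV.
n₃/n₀ = exp[−(E₃−E₀)/kT] = exp(−(0.163 eV)/(0.063163 eV)) = exp(-2.5806) = 0.0757.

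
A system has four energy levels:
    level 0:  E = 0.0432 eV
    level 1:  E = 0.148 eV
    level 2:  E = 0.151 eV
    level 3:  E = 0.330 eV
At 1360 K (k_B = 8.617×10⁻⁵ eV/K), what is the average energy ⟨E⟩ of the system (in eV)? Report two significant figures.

k_BT = 8.617×10⁻⁵ × 1360 K = 0.1172 eV.
Eᵢ/kT = 0.3686, 1.263, 1.288, 2.816.
Z = Σ e^(−Eᵢ/kT) = e^(−0.3686) + e^(−1.263) + e^(−1.288) + e^(−2.816) = 0.6917 + 0.2828 + 0.2758 + 0.05984 = 1.310.
⟨E⟩ = Σ Eᵢ e^(−Eᵢ/kT) / Z = (0.0432·0.6917 + 0.148·0.2828 + 0.151·0.2758 + 0.330·0.05984) / 1.310 = 0.10 eV.

0.10 eV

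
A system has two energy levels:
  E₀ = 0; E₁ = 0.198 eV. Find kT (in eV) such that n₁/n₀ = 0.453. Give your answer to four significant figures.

n₁/n₀ = exp[−(E₁−E₀)/kT] = 0.453.
⇒ (E₁−E₀)/kT = ln(1/0.453) = ln(2.20751) = 0.791865.
kT = 0.198 eV / 0.791865 = 0.2500 eV.

0.2500 eV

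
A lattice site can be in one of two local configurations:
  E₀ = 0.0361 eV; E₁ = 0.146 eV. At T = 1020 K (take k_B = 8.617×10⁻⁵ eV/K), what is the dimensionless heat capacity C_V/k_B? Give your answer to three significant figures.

k_BT = 8.617×10⁻⁵ × 1020 K = 0.087893 eV.
Eᵢ/kT = 0.41073, 1.6611.
Z = Σ e^(−Eᵢ/kT) = e^(−0.41073) + e^(−1.6611) = 0.66317 + 0.18993 = 0.85310.
⟨E⟩ = 0.060568 eV, ⟨E²⟩ = 0.0057588 eV².
C_V/k_B = (⟨E²⟩ − ⟨E⟩²)/(kT)² = (0.0057588 − 0.0036685)/0.0077252 = 0.271.

0.271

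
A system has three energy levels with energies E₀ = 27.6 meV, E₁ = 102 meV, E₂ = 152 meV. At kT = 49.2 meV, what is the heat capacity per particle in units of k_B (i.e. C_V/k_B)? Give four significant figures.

Eᵢ/kT = 0.560976, 2.07317, 3.08943.
Z = Σ e^(−Eᵢ/kT) = e^(−0.560976) + e^(−2.07317) + e^(−3.08943) = 0.570652 + 0.125786 + 0.0455279 = 0.741966.
⟨E⟩ = 47.8464 meV, ⟨E²⟩ = 3767.36 meV².
C_V/k_B = (⟨E²⟩ − ⟨E⟩²)/(kT)² = (3767.36 − 2289.28)/2420.64 = 0.6106.

0.6106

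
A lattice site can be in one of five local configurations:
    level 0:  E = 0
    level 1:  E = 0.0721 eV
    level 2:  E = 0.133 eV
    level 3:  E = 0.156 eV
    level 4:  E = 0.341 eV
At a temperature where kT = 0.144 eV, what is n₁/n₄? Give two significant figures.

6.5

n₁/n₄ = exp[−(E₁−E₄)/kT] = exp(−(-0.2689 eV)/(0.144 eV)) = exp(1.867) = 6.5.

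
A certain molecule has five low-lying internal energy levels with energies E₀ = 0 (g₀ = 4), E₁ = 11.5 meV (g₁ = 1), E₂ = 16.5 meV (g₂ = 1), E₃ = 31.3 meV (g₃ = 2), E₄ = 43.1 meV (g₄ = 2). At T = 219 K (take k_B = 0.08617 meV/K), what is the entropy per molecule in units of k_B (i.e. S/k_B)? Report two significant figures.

2.0

k_BT = 0.08617 × 219 K = 18.87 meV.
Eᵢ/kT = 0, 0.6094, 0.8744, 1.659, 2.284.
Z = Σ gᵢe^(−Eᵢ/kT) = 4·e^(−0) + 1·e^(−0.6094) + 1·e^(−0.8744) + 2·e^(−1.659) + 2·e^(−2.284) = 4.000 + 0.5437 + 0.4171 + 0.3807 + 0.2038 = 5.545.
⟨E⟩ = Σ EᵢPᵢ = 6.102 meV.
S/k_B = ln Z + ⟨E⟩/kT = ln(5.545) + 6.102/18.87 = 1.713 + 0.3234 = 2.0.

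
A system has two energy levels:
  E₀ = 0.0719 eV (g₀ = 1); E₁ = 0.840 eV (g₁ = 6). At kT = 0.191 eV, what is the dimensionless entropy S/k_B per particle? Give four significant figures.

0.4927

Eᵢ/kT = 0.376440, 4.39791.
Z = Σ gᵢe^(−Eᵢ/kT) = 1·e^(−0.376440) + 6·e^(−4.39791) = 0.686300 + 0.0738182 = 0.760118.
⟨E⟩ = Σ EᵢPᵢ = 0.146493 eV.
S/k_B = ln Z + ⟨E⟩/kT = ln(0.760118) + 0.146493/0.191 = -0.274282 + 0.766979 = 0.4927.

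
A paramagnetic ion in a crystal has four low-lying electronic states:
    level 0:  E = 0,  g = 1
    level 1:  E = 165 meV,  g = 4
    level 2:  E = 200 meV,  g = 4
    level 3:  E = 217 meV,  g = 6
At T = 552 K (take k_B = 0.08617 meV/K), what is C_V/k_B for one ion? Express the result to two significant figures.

2.5

k_BT = 0.08617 × 552 K = 47.57 meV.
Eᵢ/kT = 0, 3.469, 4.204, 4.562.
Z = Σ gᵢe^(−Eᵢ/kT) = 1·e^(−0) + 4·e^(−3.469) + 4·e^(−4.204) + 6·e^(−4.562) = 1.000 + 0.1246 + 0.05974 + 0.06265 = 1.247.
⟨E⟩ = 36.97 meV, ⟨E²⟩ = 7002 meV².
C_V/k_B = (⟨E²⟩ − ⟨E⟩²)/(kT)² = (7002 − 1367)/2263 = 2.5.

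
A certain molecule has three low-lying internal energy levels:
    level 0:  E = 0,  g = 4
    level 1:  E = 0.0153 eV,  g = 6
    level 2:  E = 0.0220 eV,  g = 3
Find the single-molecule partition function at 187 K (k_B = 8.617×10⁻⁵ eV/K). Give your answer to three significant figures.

Z = 7.09

k_BT = 8.617×10⁻⁵ × 187 K = 0.016114 eV.
Eᵢ/kT = 0, 0.94948, 1.3653.
Z = Σ gᵢe^(−Eᵢ/kT) = 4·e^(−0) + 6·e^(−0.94948) + 3·e^(−1.3653) = 4.0000 + 2.3217 + 0.76591 = 7.0876.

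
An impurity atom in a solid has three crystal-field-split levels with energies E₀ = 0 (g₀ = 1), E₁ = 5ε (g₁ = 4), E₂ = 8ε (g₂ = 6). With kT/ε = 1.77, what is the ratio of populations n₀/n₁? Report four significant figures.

4.215

n₀/n₁ = (g₀/g₁) exp[−(E₀−E₁)/kT] = (1/4) × exp(−(-5ε)/(1.77ε)) = (1/4) × exp(2.82486) = 4.215.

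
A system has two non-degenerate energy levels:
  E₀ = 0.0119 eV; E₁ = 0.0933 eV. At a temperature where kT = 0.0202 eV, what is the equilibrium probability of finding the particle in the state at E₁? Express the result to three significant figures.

Eᵢ/kT = 0.58911, 4.6188.
Z = Σ e^(−Eᵢ/kT) = e^(−0.58911) + e^(−4.6188) = 0.55482 + 0.0098646 = 0.56468.
P₁ = e^(−E₁/kT) / Z = 0.0098646/0.56468 = 0.0175.

0.0175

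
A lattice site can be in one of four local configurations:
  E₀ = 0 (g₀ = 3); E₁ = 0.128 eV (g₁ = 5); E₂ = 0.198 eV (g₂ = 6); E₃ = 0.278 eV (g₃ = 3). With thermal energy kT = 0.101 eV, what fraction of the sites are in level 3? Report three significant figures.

0.0351

Eᵢ/kT = 0, 1.2673, 1.9604, 2.7525.
Z = Σ gᵢe^(−Eᵢ/kT) = 3·e^(−0) + 5·e^(−1.2673) + 6·e^(−1.9604) + 3·e^(−2.7525) = 3.0000 + 1.4080 + 0.84481 + 0.19130 = 5.4441.
P₃ = g₃ e^(−E₃/kT) / Z = 0.19130/5.4441 = 0.0351.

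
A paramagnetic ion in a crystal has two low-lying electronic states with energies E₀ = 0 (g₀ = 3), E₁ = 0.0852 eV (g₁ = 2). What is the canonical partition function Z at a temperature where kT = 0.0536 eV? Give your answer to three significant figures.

Eᵢ/kT = 0, 1.5896.
Z = Σ gᵢe^(−Eᵢ/kT) = 3·e^(−0) + 2·e^(−1.5896) = 3.0000 + 0.40801 = 3.4080.

Z = 3.41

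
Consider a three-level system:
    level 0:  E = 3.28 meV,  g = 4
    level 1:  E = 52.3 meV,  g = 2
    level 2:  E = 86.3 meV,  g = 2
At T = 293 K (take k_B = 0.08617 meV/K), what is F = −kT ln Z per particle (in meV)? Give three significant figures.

k_BT = 0.08617 × 293 K = 25.248 meV.
Eᵢ/kT = 0.12991, 2.0715, 3.4181.
Z = Σ gᵢe^(−Eᵢ/kT) = 4·e^(−0.12991) + 2·e^(−2.0715) + 2·e^(−3.4181) = 3.5127 + 0.25199 + 0.065549 = 3.8302.
F = −kT ln Z = −25.248 × ln(3.8302) = −25.248 × 1.3429 = -33.9 meV.

-33.9 meV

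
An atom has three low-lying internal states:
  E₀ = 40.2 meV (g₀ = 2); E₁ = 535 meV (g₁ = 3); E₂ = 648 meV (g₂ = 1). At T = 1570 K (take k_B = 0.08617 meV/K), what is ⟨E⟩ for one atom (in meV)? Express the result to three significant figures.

k_BT = 0.08617 × 1570 K = 135.29 meV.
Eᵢ/kT = 0.29714, 3.9545, 4.7897.
Z = Σ gᵢe^(−Eᵢ/kT) = 2·e^(−0.29714) + 3·e^(−3.9545) + 1·e^(−4.7897) = 1.4859 + 0.057505 + 0.0083150 = 1.5517.
⟨E⟩ = Σ Eᵢ gᵢe^(−Eᵢ/kT) / Z = (40.2·1.4859 + 535·0.057505 + 648·0.0083150) / 1.5517 = 61.8 meV.

61.8 meV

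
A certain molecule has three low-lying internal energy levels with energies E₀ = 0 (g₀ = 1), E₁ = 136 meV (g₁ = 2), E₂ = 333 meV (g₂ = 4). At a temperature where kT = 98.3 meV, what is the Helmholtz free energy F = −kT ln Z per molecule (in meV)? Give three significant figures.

Eᵢ/kT = 0, 1.3835, 3.3876.
Z = Σ gᵢe^(−Eᵢ/kT) = 1·e^(−0) + 2·e^(−1.3835) + 4·e^(−3.3876) = 1.0000 + 0.50140 + 0.13516 = 1.6366.
F = −kT ln Z = −98.3 × ln(1.6366) = −98.3 × 0.49262 = -48.4 meV.

-48.4 meV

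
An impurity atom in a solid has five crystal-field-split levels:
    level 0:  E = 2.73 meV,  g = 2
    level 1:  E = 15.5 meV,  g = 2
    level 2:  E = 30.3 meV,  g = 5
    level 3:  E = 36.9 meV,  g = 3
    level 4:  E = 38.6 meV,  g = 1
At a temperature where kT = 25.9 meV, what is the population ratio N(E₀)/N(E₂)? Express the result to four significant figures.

1.160

n₀/n₂ = (g₀/g₂) exp[−(E₀−E₂)/kT] = (2/5) × exp(−(-27.57 meV)/(25.9 meV)) = (2/5) × exp(1.06448) = 1.160.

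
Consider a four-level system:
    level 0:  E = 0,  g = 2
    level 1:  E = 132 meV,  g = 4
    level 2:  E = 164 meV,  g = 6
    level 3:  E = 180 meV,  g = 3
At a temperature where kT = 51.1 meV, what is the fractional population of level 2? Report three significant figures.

Eᵢ/kT = 0, 2.5832, 3.2094, 3.5225.
Z = Σ gᵢe^(−Eᵢ/kT) = 2·e^(−0) + 4·e^(−2.5832) + 6·e^(−3.2094) + 3·e^(−3.5225) = 2.0000 + 0.30213 + 0.24229 + 0.088577 = 2.6330.
P₂ = g₂ e^(−E₂/kT) / Z = 0.24229/2.6330 = 0.0920.

0.0920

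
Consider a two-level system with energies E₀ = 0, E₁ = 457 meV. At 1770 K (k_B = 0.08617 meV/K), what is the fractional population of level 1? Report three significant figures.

k_BT = 0.08617 × 1770 K = 152.52 meV.
Eᵢ/kT = 0, 2.9963.
Z = Σ e^(−Eᵢ/kT) = e^(−0) + e^(−2.9963) = 1.0000 + 0.049972 = 1.0500.
P₁ = e^(−E₁/kT) / Z = 0.049972/1.0500 = 0.0476.

0.0476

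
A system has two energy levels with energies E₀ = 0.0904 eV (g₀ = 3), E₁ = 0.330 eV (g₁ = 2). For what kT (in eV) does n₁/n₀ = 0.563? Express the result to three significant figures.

1.42 eV

n₁/n₀ = (g₁/g₀) exp[−(E₁−E₀)/kT] = 0.563.
⇒ (E₁−E₀)/kT = ln((2/3)/0.563) = ln(1.1841) = 0.16898.
kT = 0.2396 eV / 0.16898 = 1.42 eV.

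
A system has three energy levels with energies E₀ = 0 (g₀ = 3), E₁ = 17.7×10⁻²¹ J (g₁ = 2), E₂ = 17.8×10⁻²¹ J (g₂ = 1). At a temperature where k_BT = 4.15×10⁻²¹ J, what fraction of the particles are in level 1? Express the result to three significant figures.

0.00924

Eᵢ/kT = 0, 4.2651, 4.2892.
Z = Σ gᵢe^(−Eᵢ/kT) = 3·e^(−0) + 2·e^(−4.2651) + 1·e^(−4.2892) = 3.0000 + 0.028101 + 0.013716 = 3.0418.
P₁ = g₁ e^(−E₁/kT) / Z = 0.028101/3.0418 = 0.00924.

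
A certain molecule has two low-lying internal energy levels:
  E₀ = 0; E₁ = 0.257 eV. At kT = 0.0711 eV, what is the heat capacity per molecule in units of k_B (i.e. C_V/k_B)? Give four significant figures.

0.3336

Eᵢ/kT = 0, 3.61463.
Z = Σ e^(−Eᵢ/kT) = e^(−0) + e^(−3.61463) = 1.00000 + 0.0269269 = 1.02693.
⟨E⟩ = 0.00673874 eV, ⟨E²⟩ = 0.00173186 eV².
C_V/k_B = (⟨E²⟩ − ⟨E⟩²)/(kT)² = (0.00173186 − 0.0000454106)/0.00505521 = 0.3336.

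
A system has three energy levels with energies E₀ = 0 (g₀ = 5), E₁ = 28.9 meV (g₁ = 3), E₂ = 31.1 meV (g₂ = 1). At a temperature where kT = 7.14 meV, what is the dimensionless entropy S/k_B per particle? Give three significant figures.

Eᵢ/kT = 0, 4.0476, 4.3557.
Z = Σ gᵢe^(−Eᵢ/kT) = 5·e^(−0) + 3·e^(−4.0476) + 1·e^(−4.3557) = 5.0000 + 0.052393 + 0.012833 = 5.0652.
⟨E⟩ = Σ EᵢPᵢ = 0.37773 meV.
S/k_B = ln Z + ⟨E⟩/kT = ln(5.0652) + 0.37773/7.14 = 1.6224 + 0.052903 = 1.68.

1.68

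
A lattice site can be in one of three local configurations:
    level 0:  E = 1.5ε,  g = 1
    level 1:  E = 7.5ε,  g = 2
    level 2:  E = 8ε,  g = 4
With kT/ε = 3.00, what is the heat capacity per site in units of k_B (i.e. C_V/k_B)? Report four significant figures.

Eᵢ/kT = 0.500000, 2.50000, 2.66667.
Z = Σ gᵢe^(−Eᵢ/kT) = 1·e^(−0.500000) + 2·e^(−2.50000) + 4·e^(−2.66667) = 0.606531 + 0.164170 + 0.277933 = 1.04863.
⟨E⟩ = 4.16213 ε, ⟨E²⟩ = 27.0705 ε².
C_V/k_B = (⟨E²⟩ − ⟨E⟩²)/(kT)² = (27.0705 − 17.3233)/9.00000 = 1.083.

1.083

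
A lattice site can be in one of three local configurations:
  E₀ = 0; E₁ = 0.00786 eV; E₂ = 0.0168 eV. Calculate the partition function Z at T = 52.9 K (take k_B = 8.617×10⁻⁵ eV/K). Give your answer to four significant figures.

k_BT = 8.617×10⁻⁵ × 52.9 K = 0.00455839 eV.
Eᵢ/kT = 0, 1.72429, 3.68551.
Z = Σ e^(−Eᵢ/kT) = e^(−0) + e^(−1.72429) + e^(−3.68551) = 1.00000 + 0.178300 + 0.0250844 = 1.20338.

Z = 1.203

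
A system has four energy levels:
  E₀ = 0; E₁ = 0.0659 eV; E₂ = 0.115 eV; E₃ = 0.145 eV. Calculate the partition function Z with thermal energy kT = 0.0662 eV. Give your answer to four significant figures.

Z = 1.657

Eᵢ/kT = 0, 0.995468, 1.73716, 2.19033.
Z = Σ e^(−Eᵢ/kT) = e^(−0) + e^(−0.995468) + e^(−1.73716) + e^(−2.19033) = 1.00000 + 0.369550 + 0.176020 + 0.111880 = 1.65745.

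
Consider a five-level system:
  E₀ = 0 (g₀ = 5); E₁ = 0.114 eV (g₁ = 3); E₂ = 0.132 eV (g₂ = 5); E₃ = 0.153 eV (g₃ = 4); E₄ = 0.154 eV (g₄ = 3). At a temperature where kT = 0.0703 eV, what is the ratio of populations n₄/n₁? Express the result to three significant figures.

0.566

n₄/n₁ = (g₄/g₁) exp[−(E₄−E₁)/kT] = (3/3) × exp(−(0.040 eV)/(0.0703 eV)) = (3/3) × exp(-0.56899) = 0.566.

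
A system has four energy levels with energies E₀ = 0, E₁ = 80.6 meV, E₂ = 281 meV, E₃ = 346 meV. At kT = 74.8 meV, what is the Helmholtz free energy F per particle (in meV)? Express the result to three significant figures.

Eᵢ/kT = 0, 1.0775, 3.7567, 4.6257.
Z = Σ e^(−Eᵢ/kT) = e^(−0) + e^(−1.0775) + e^(−3.7567) + e^(−4.6257) = 1.0000 + 0.34045 + 0.023361 + 0.0097968 = 1.3736.
F = −kT ln Z = −74.8 × ln(1.3736) = −74.8 × 0.31744 = -23.7 meV.

-23.7 meV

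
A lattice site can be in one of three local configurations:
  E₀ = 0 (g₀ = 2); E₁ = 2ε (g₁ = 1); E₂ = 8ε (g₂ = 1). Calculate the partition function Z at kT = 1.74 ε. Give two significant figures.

Eᵢ/kT = 0, 1.149, 4.598.
Z = Σ gᵢe^(−Eᵢ/kT) = 2·e^(−0) + 1·e^(−1.149) + 1·e^(−4.598) = 2.000 + 0.3170 + 0.01007 = 2.327.

Z = 2.3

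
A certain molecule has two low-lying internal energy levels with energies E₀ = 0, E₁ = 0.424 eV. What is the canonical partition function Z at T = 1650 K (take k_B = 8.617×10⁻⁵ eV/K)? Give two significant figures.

Z = 1.1

k_BT = 8.617×10⁻⁵ × 1650 K = 0.1422 eV.
Eᵢ/kT = 0, 2.982.
Z = Σ e^(−Eᵢ/kT) = e^(−0) + e^(−2.982) = 1.000 + 0.05069 = 1.051.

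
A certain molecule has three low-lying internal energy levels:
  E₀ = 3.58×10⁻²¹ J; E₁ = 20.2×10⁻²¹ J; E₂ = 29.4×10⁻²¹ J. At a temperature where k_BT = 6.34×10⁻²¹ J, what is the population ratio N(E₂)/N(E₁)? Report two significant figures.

0.23

n₂/n₁ = exp[−(E₂−E₁)/kT] = exp(−(9.2 ×10⁻²¹ J)/(6.34 ×10⁻²¹ J)) = exp(-1.451) = 0.23.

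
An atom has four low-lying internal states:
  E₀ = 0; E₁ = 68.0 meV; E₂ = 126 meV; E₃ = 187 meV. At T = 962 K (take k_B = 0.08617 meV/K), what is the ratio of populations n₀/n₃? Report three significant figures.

k_BT = 0.08617 × 962 K = 82.896 meV.
n₀/n₃ = exp[−(E₀−E₃)/kT] = exp(−(-187 meV)/(82.896 meV)) = exp(2.2558) = 9.54.

9.54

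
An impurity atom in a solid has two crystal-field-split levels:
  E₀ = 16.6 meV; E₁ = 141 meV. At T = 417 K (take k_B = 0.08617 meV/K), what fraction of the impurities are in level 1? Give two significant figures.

k_BT = 0.08617 × 417 K = 35.93 meV.
Eᵢ/kT = 0.4620, 3.924.
Z = Σ e^(−Eᵢ/kT) = e^(−0.4620) + e^(−3.924) = 0.6300 + 0.01976 = 0.6498.
P₁ = e^(−E₁/kT) / Z = 0.01976/0.6498 = 0.030.

0.030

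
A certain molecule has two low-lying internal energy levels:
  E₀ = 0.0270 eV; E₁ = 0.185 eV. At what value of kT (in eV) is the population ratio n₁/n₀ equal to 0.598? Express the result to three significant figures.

0.307 eV

n₁/n₀ = exp[−(E₁−E₀)/kT] = 0.598.
⇒ (E₁−E₀)/kT = ln(1/0.598) = ln(1.6722) = 0.51414.
kT = 0.1580 eV / 0.51414 = 0.307 eV.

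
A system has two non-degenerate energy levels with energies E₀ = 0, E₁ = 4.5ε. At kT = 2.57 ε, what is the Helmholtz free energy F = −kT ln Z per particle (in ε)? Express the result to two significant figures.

-0.41 ε

Eᵢ/kT = 0, 1.751.
Z = Σ e^(−Eᵢ/kT) = e^(−0) + e^(−1.751) = 1.000 + 0.1736 = 1.174.
F = −kT ln Z = −2.57 × ln(1.174) = −2.57 × 0.1604 = -0.41 ε.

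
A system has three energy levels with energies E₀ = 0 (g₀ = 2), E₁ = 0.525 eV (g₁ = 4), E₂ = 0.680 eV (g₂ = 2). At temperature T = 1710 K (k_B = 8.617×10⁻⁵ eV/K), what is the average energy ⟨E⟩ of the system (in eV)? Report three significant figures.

0.0342 eV

k_BT = 8.617×10⁻⁵ × 1710 K = 0.14735 eV.
Eᵢ/kT = 0, 3.5629, 4.6149.
Z = Σ gᵢe^(−Eᵢ/kT) = 2·e^(−0) + 4·e^(−3.5629) + 2·e^(−4.6149) = 2.0000 + 0.11343 + 0.019806 = 2.1332.
⟨E⟩ = Σ Eᵢ gᵢe^(−Eᵢ/kT) / Z = (0·2.0000 + 0.525·0.11343 + 0.680·0.019806) / 2.1332 = 0.0342 eV.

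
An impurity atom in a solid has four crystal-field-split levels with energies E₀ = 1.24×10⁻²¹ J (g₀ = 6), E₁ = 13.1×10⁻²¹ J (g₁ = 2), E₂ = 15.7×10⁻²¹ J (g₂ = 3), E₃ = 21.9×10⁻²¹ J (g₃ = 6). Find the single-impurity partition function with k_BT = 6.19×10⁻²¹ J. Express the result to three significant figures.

Eᵢ/kT = 0.20032, 2.1163, 2.5363, 3.5380.
Z = Σ gᵢe^(−Eᵢ/kT) = 6·e^(−0.20032) + 2·e^(−2.1163) + 3·e^(−2.5363) + 6·e^(−3.5380) = 4.9108 + 0.24095 + 0.23748 + 0.17443 = 5.5637.

Z = 5.56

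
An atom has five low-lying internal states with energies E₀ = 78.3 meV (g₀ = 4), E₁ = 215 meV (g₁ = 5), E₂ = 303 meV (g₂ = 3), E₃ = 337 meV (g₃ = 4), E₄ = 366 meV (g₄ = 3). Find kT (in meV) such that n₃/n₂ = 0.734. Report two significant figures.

n₃/n₂ = (g₃/g₂) exp[−(E₃−E₂)/kT] = 0.734.
⇒ (E₃−E₂)/kT = ln((4/3)/0.734) = ln(1.817) = 0.5972.
kT = 34 meV / 0.5972 = 57 meV.

57 meV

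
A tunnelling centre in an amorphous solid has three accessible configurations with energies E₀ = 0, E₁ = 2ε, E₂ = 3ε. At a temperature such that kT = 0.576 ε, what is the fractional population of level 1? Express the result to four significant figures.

Eᵢ/kT = 0, 3.47222, 5.20833.
Z = Σ e^(−Eᵢ/kT) = e^(−0) + e^(−3.47222) + e^(−5.20833) = 1.00000 + 0.0310480 + 0.00547080 = 1.03652.
P₁ = e^(−E₁/kT) / Z = 0.0310480/1.03652 = 0.02995.

0.02995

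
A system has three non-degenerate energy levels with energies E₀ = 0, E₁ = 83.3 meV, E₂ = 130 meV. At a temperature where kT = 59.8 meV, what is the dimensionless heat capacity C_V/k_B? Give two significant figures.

0.56

Eᵢ/kT = 0, 1.393, 2.174.
Z = Σ e^(−Eᵢ/kT) = e^(−0) + e^(−1.393) + e^(−2.174) = 1.000 + 0.2483 + 0.1137 = 1.362.
⟨E⟩ = 26.04 meV, ⟨E²⟩ = 2676 meV².
C_V/k_B = (⟨E²⟩ − ⟨E⟩²)/(kT)² = (2676 − 678.1)/3576 = 0.56.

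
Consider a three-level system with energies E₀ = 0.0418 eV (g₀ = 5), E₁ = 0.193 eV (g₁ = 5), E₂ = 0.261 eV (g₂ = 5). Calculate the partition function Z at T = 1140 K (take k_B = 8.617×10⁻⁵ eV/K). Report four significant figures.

Z = 4.319

k_BT = 8.617×10⁻⁵ × 1140 K = 0.0982338 eV.
Eᵢ/kT = 0.425515, 1.96470, 2.65693.
Z = Σ gᵢe^(−Eᵢ/kT) = 5·e^(−0.425515) + 5·e^(−1.96470) + 5·e^(−2.65693) = 3.26717 + 0.700990 + 0.350816 = 4.31898.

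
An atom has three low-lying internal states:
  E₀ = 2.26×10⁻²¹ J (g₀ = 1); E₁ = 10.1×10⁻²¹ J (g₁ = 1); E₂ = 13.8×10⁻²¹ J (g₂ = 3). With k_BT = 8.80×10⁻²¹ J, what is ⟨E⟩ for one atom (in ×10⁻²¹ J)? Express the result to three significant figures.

Eᵢ/kT = 0.25682, 1.1477, 1.5682.
Z = Σ gᵢe^(−Eᵢ/kT) = 1·e^(−0.25682) + 1·e^(−1.1477) + 3·e^(−1.5682) = 0.77351 + 0.31737 + 0.62526 = 1.7161.
⟨E⟩ = Σ Eᵢ gᵢe^(−Eᵢ/kT) / Z = (2.26·0.77351 + 10.1·0.31737 + 13.8·0.62526) / 1.7161 = 7.91 ×10⁻²¹ J.

7.91 ×10⁻²¹ J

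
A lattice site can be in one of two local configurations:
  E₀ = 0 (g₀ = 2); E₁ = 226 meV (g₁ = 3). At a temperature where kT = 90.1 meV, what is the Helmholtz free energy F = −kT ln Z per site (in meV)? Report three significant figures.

Eᵢ/kT = 0, 2.5083.
Z = Σ gᵢe^(−Eᵢ/kT) = 2·e^(−0) + 3·e^(−2.5083) = 2.0000 + 0.24422 = 2.2442.
F = −kT ln Z = −90.1 × ln(2.2442) = −90.1 × 0.80835 = -72.8 meV.

-72.8 meV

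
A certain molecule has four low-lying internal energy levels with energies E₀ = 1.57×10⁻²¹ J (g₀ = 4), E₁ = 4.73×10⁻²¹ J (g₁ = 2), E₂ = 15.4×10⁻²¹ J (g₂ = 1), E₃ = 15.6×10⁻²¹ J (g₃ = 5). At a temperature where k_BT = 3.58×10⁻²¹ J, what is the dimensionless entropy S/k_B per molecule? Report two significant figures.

1.8

Eᵢ/kT = 0.4385, 1.321, 4.302, 4.358.
Z = Σ gᵢe^(−Eᵢ/kT) = 4·e^(−0.4385) + 2·e^(−1.321) + 1·e^(−4.302) + 5·e^(−4.358) = 2.580 + 0.5337 + 0.01354 + 0.06402 = 3.191.
⟨E⟩ = Σ EᵢPᵢ = 2.439 ×10⁻²¹ J.
S/k_B = ln Z + ⟨E⟩/kT = ln(3.191) + 2.439/3.58 = 1.160 + 0.6813 = 1.8.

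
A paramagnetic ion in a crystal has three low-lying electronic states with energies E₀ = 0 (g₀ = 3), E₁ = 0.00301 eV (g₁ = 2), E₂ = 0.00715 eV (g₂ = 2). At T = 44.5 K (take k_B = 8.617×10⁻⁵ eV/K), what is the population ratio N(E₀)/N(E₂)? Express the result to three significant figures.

9.68

k_BT = 8.617×10⁻⁵ × 44.5 K = 0.0038346 eV.
n₀/n₂ = (g₀/g₂) exp[−(E₀−E₂)/kT] = (3/2) × exp(−(-0.00715 eV)/(0.0038346 eV)) = (3/2) × exp(1.8646) = 9.68.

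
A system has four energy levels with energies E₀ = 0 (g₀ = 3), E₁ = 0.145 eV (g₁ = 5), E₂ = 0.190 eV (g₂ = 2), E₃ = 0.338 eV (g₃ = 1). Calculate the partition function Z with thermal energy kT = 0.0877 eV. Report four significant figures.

Z = 4.207

Eᵢ/kT = 0, 1.65336, 2.16648, 3.85405.
Z = Σ gᵢe^(−Eᵢ/kT) = 3·e^(−0) + 5·e^(−1.65336) + 2·e^(−2.16648) + 1·e^(−3.85405) = 3.00000 + 0.957029 + 0.229160 + 0.0211937 = 4.20738.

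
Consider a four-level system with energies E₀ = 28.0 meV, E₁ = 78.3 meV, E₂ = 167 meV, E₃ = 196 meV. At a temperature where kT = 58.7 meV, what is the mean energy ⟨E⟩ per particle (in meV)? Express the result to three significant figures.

55.9 meV

Eᵢ/kT = 0.47700, 1.3339, 2.8450, 3.3390.
Z = Σ e^(−Eᵢ/kT) = e^(−0.47700) + e^(−1.3339) + e^(−2.8450) + e^(−3.3390) = 0.62064 + 0.26345 + 0.058134 + 0.035472 = 0.97770.
⟨E⟩ = Σ Eᵢ e^(−Eᵢ/kT) / Z = (28.0·0.62064 + 78.3·0.26345 + 167·0.058134 + 196·0.035472) / 0.97770 = 55.9 meV.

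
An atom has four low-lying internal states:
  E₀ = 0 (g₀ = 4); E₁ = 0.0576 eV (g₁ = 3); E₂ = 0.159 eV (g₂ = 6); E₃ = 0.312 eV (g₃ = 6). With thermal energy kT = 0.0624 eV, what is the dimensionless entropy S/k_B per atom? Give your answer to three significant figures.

Eᵢ/kT = 0, 0.92308, 2.5481, 5.0000.
Z = Σ gᵢe^(−Eᵢ/kT) = 4·e^(−0) + 3·e^(−0.92308) + 6·e^(−2.5481) + 6·e^(−5.0000) = 4.0000 + 1.1919 + 0.46938 + 0.040428 = 5.7017.
⟨E⟩ = Σ EᵢPᵢ = 0.027342 eV.
S/k_B = ln Z + ⟨E⟩/kT = ln(5.7017) + 0.027342/0.0624 = 1.7408 + 0.43817 = 2.18.

2.18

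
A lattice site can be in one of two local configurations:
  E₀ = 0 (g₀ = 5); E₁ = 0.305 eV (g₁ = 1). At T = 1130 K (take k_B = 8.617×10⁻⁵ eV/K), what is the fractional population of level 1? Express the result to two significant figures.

k_BT = 8.617×10⁻⁵ × 1130 K = 0.09737 eV.
Eᵢ/kT = 0, 3.132.
Z = Σ gᵢe^(−Eᵢ/kT) = 5·e^(−0) + 1·e^(−3.132) = 5.000 + 0.04363 = 5.044.
P₁ = g₁ e^(−E₁/kT) / Z = 0.04363/5.044 = 0.0086.

0.0086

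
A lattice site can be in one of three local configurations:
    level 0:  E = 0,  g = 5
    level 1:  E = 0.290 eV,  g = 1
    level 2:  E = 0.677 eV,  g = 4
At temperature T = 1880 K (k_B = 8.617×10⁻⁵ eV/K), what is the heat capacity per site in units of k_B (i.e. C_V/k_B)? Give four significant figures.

0.2957

k_BT = 8.617×10⁻⁵ × 1880 K = 0.162000 eV.
Eᵢ/kT = 0, 1.79012, 4.17901.
Z = Σ gᵢe^(−Eᵢ/kT) = 5·e^(−0) + 1·e^(−1.79012) + 4·e^(−4.17901) = 5.00000 + 0.166940 + 0.0612546 = 5.22819.
⟨E⟩ = 0.0171918 eV, ⟨E²⟩ = 0.00805526 eV².
C_V/k_B = (⟨E²⟩ − ⟨E⟩²)/(kT)² = (0.00805526 − 0.000295558)/0.0262440 = 0.2957.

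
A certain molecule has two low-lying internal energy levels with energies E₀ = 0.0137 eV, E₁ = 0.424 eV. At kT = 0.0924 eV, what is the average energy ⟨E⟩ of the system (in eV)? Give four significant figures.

Eᵢ/kT = 0.148268, 4.58874.
Z = Σ e^(−Eᵢ/kT) = e^(−0.148268) + e^(−4.58874) = 0.862200 + 0.0101657 = 0.872366.
⟨E⟩ = Σ Eᵢ e^(−Eᵢ/kT) / Z = (0.0137·0.862200 + 0.424·0.0101657) / 0.872366 = 0.01848 eV.

0.01848 eV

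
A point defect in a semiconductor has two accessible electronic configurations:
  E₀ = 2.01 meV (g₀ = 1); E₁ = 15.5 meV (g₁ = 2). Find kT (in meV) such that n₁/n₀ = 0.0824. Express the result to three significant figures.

4.23 meV

n₁/n₀ = (g₁/g₀) exp[−(E₁−E₀)/kT] = 0.0824.
⇒ (E₁−E₀)/kT = ln((2/1)/0.0824) = ln(24.272) = 3.1893.
kT = 13.49 meV / 3.1893 = 4.23 meV.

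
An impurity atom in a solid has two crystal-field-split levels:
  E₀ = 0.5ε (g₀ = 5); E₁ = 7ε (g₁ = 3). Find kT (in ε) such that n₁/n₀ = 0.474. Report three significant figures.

27.6 ε

n₁/n₀ = (g₁/g₀) exp[−(E₁−E₀)/kT] = 0.474.
⇒ (E₁−E₀)/kT = ln((3/5)/0.474) = ln(1.2658) = 0.23570.
kT = 6.5ε / 0.23570 = 27.6 ε.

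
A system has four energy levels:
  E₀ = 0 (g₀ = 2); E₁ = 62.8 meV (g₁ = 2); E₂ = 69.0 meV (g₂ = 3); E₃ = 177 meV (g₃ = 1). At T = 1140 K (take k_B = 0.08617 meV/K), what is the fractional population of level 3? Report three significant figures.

k_BT = 0.08617 × 1140 K = 98.234 meV.
Eᵢ/kT = 0, 0.63929, 0.70240, 1.8018.
Z = Σ gᵢe^(−Eᵢ/kT) = 2·e^(−0) + 2·e^(−0.63929) + 3·e^(−0.70240) + 1·e^(−1.8018) = 2.0000 + 1.0553 + 1.4862 + 0.16500 = 4.7065.
P₃ = g₃ e^(−E₃/kT) / Z = 0.16500/4.7065 = 0.0351.

0.0351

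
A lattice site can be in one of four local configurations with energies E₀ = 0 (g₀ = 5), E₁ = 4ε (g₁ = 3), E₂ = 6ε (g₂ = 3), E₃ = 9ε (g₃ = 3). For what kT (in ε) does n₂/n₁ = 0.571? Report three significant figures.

n₂/n₁ = (g₂/g₁) exp[−(E₂−E₁)/kT] = 0.571.
⇒ (E₂−E₁)/kT = ln((3/3)/0.571) = ln(1.7513) = 0.56036.
kT = 2ε / 0.56036 = 3.57 ε.

3.57 ε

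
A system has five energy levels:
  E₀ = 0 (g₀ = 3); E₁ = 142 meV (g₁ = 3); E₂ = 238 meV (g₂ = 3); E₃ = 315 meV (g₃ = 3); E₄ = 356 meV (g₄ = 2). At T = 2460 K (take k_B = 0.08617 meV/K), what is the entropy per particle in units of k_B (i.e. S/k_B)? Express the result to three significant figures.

k_BT = 0.08617 × 2460 K = 211.98 meV.
Eᵢ/kT = 0, 0.66987, 1.1227, 1.4860, 1.6794.
Z = Σ gᵢe^(−Eᵢ/kT) = 3·e^(−0) + 3·e^(−0.66987) + 3·e^(−1.1227) + 3·e^(−1.4860) + 2·e^(−1.6794) = 3.0000 + 1.5353 + 0.97620 + 0.67883 + 0.37297 = 6.5633.
⟨E⟩ = Σ EᵢPᵢ = 121.43 meV.
S/k_B = ln Z + ⟨E⟩/kT = ln(6.5633) + 121.43/211.98 = 1.8815 + 0.57284 = 2.45.

2.45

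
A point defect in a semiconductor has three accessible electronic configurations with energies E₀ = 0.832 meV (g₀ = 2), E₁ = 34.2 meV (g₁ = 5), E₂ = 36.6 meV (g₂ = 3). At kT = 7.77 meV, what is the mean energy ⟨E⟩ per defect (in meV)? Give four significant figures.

Eᵢ/kT = 0.107079, 4.40154, 4.71042.
Z = Σ gᵢe^(−Eᵢ/kT) = 2·e^(−0.107079) + 5·e^(−4.40154) + 3·e^(−4.71042) = 1.79691 + 0.0612922 + 0.0270030 = 1.88521.
⟨E⟩ = Σ Eᵢ gᵢe^(−Eᵢ/kT) / Z = (0.832·1.79691 + 34.2·0.0612922 + 36.6·0.0270030) / 1.88521 = 2.429 meV.

2.429 meV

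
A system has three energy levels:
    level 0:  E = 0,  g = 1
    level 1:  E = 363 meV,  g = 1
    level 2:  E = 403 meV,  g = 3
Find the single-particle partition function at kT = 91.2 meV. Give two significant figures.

Eᵢ/kT = 0, 3.980, 4.419.
Z = Σ gᵢe^(−Eᵢ/kT) = 1·e^(−0) + 1·e^(−3.980) + 3·e^(−4.419) = 1.000 + 0.01869 + 0.03614 = 1.055.

Z = 1.1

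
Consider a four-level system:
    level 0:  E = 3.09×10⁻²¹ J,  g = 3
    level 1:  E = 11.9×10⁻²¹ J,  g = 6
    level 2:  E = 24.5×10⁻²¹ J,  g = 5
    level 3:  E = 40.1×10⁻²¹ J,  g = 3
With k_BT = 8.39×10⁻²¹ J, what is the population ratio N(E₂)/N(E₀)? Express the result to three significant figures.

0.130

n₂/n₀ = (g₂/g₀) exp[−(E₂−E₀)/kT] = (5/3) × exp(−(21.41 ×10⁻²¹ J)/(8.39 ×10⁻²¹ J)) = (5/3) × exp(-2.5518) = 0.130.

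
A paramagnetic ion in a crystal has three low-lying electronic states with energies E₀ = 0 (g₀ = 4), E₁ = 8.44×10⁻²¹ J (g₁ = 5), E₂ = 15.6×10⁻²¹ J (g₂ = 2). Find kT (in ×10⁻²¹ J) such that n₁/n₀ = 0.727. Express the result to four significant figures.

15.57 ×10⁻²¹ J

n₁/n₀ = (g₁/g₀) exp[−(E₁−E₀)/kT] = 0.727.
⇒ (E₁−E₀)/kT = ln((5/4)/0.727) = ln(1.71939) = 0.541970.
kT = 8.44 ×10⁻²¹ J / 0.541970 = 15.57 ×10⁻²¹ J.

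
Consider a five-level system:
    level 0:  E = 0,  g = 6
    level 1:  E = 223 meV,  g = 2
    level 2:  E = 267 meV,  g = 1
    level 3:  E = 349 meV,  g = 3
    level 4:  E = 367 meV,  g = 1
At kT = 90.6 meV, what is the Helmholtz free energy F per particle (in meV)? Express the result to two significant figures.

-170 meV

Eᵢ/kT = 0, 2.461, 2.947, 3.852, 4.051.
Z = Σ gᵢe^(−Eᵢ/kT) = 6·e^(−0) + 2·e^(−2.461) + 1·e^(−2.947) + 3·e^(−3.852) + 1·e^(−4.051) = 6.000 + 0.1707 + 0.05250 + 0.06371 + 0.01740 = 6.304.
F = −kT ln Z = −90.6 × ln(6.304) = −90.6 × 1.841 = -170 meV.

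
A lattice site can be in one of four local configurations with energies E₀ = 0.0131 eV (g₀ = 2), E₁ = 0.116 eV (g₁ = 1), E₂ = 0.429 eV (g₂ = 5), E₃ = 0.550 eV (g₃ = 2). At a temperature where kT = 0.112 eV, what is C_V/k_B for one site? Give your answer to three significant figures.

Eᵢ/kT = 0.11696, 1.0357, 3.8304, 4.9107.
Z = Σ gᵢe^(−Eᵢ/kT) = 2·e^(−0.11696) + 1·e^(−1.0357) + 5·e^(−3.8304) + 2·e^(−4.9107) = 1.7792 + 0.35498 + 0.10850 + 0.014735 = 2.2574.
⟨E⟩ = 0.052776 eV, ⟨E²⟩ = 0.013072 eV².
C_V/k_B = (⟨E²⟩ − ⟨E⟩²)/(kT)² = (0.013072 − 0.0027853)/0.012544 = 0.820.

0.820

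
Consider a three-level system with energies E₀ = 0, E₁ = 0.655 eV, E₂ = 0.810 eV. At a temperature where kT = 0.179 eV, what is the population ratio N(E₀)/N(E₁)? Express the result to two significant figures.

39

n₀/n₁ = exp[−(E₀−E₁)/kT] = exp(−(-0.655 eV)/(0.179 eV)) = exp(3.659) = 39.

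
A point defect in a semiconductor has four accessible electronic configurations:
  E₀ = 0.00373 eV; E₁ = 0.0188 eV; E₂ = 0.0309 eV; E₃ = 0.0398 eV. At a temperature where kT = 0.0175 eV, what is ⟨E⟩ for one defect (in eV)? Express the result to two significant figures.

Eᵢ/kT = 0.2131, 1.074, 1.766, 2.274.
Z = Σ e^(−Eᵢ/kT) = e^(−0.2131) + e^(−1.074) + e^(−1.766) + e^(−2.274) = 0.8081 + 0.3416 + 0.1710 + 0.1029 = 1.424.
⟨E⟩ = Σ Eᵢ e^(−Eᵢ/kT) / Z = (0.00373·0.8081 + 0.0188·0.3416 + 0.0309·0.1710 + 0.0398·0.1029) / 1.424 = 0.013 eV.

0.013 eV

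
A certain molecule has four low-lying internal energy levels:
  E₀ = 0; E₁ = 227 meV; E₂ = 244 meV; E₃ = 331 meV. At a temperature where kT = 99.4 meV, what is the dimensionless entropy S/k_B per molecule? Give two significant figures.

Eᵢ/kT = 0, 2.284, 2.455, 3.330.
Z = Σ e^(−Eᵢ/kT) = e^(−0) + e^(−2.284) + e^(−2.455) + e^(−3.330) = 1.000 + 0.1019 + 0.08586 + 0.03579 = 1.224.
⟨E⟩ = Σ EᵢPᵢ = 45.69 meV.
S/k_B = ln Z + ⟨E⟩/kT = ln(1.224) + 45.69/99.4 = 0.2021 + 0.4597 = 0.66.

0.66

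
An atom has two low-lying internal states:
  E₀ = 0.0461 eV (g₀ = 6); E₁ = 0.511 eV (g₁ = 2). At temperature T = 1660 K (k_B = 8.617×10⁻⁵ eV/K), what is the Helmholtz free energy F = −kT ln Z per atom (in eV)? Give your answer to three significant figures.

k_BT = 8.617×10⁻⁵ × 1660 K = 0.14304 eV.
Eᵢ/kT = 0.32229, 3.5724.
Z = Σ gᵢe^(−Eᵢ/kT) = 6·e^(−0.32229) + 2·e^(−3.5724) = 4.3469 + 0.056177 = 4.4031.
F = −kT ln Z = −0.14304 × ln(4.4031) = −0.14304 × 1.4823 = -0.212 eV.

-0.212 eV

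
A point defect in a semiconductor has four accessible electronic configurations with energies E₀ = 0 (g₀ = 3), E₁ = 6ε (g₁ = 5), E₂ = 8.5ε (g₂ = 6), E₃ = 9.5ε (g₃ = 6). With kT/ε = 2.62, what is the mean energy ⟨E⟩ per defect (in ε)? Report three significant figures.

Eᵢ/kT = 0, 2.2901, 3.2443, 3.6260.
Z = Σ gᵢe^(−Eᵢ/kT) = 3·e^(−0) + 5·e^(−2.2901) + 6·e^(−3.2443) + 6·e^(−3.6260) = 3.0000 + 0.50628 + 0.23398 + 0.15973 = 3.9000.
⟨E⟩ = Σ Eᵢ gᵢe^(−Eᵢ/kT) / Z = (0·3.0000 + 6·0.50628 + 8.5·0.23398 + 9.5·0.15973) / 3.9000 = 1.68 ε.

1.68 ε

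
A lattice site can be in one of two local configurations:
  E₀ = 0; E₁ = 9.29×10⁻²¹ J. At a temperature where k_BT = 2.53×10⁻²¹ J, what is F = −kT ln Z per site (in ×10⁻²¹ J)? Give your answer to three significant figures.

Eᵢ/kT = 0, 3.6719.
Z = Σ e^(−Eᵢ/kT) = e^(−0) + e^(−3.6719) = 1.0000 + 0.025428 = 1.0254.
F = −kT ln Z = −2.53 × ln(1.0254) = −2.53 × 0.025083 = -0.0635 ×10⁻²¹ J.

-0.0635 ×10⁻²¹ J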